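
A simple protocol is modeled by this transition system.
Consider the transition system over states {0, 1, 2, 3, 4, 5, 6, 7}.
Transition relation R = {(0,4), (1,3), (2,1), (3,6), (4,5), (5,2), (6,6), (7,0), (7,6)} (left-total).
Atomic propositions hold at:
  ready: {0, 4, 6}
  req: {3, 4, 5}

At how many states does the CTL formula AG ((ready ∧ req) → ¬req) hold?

Sat(ready ∧ req) = {4}
Sat(¬req) = {0, 1, 2, 6, 7}
Sat((ready ∧ req) → ¬req) = {0, 1, 2, 3, 5, 6, 7}
AG ((ready ∧ req) → ¬req): greatest fixpoint, start Z0 = {0, 1, 2, 3, 5, 6, 7}, keep only states in Sat with every successor in Z. Z1 = {1, 2, 3, 5, 6, 7}; Z2 = {1, 2, 3, 5, 6}; fixed.
Sat(AG ((ready ∧ req) → ¬req)) = {1, 2, 3, 5, 6}
|Sat(AG ((ready ∧ req) → ¬req))| = |{1, 2, 3, 5, 6}| = 5.

5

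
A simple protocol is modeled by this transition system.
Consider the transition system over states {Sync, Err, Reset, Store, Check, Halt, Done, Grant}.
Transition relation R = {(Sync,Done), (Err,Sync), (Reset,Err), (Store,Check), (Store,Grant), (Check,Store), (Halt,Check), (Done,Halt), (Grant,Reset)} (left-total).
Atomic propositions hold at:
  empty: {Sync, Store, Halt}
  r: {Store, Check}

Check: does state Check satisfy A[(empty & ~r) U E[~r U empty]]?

Sat(~r) = {Sync, Err, Reset, Halt, Done, Grant}
Sat(empty & ~r) = {Sync, Halt}
E[~r U empty]: least fixpoint, start Z0 = Sat(empty) = {Sync, Store, Halt}, add states in Sat(~r) with some successor in Z. Z1 = {Sync, Err, Store, Halt, Done}; Z2 = {Sync, Err, Reset, Store, Halt, Done}; Z3 = {Sync, Err, Reset, Store, Halt, Done, Grant}; fixed.
Sat(E[~r U empty]) = {Sync, Err, Reset, Store, Halt, Done, Grant}
A[(empty & ~r) U E[~r U empty]]: least fixpoint, start Z0 = Sat(E[~r U empty]) = {Sync, Err, Reset, Store, Halt, Done, Grant}, add states in Sat(empty & ~r) with every successor in Z. Already a fixed point.
Sat(A[(empty & ~r) U E[~r U empty]]) = {Sync, Err, Reset, Store, Halt, Done, Grant}
Check ∉ Sat(A[(empty & ~r) U E[~r U empty]]) = {Sync, Err, Reset, Store, Halt, Done, Grant}, so the formula does not hold at Check.

No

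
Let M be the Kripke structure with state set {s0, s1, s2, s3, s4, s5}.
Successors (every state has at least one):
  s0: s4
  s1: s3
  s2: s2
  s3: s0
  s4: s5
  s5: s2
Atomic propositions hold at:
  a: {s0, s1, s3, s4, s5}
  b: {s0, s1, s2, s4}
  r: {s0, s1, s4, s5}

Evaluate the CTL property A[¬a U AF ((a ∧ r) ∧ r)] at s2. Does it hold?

Sat(¬a) = {s2}
Sat(a ∧ r) = {s0, s1, s4, s5}
Sat((a ∧ r) ∧ r) = {s0, s1, s4, s5}
AF ((a ∧ r) ∧ r): least fixpoint, start Z0 = {s0, s1, s4, s5}, add states with every successor in Z. Z1 = {s0, s1, s3, s4, s5}; fixed.
Sat(AF ((a ∧ r) ∧ r)) = {s0, s1, s3, s4, s5}
A[¬a U AF ((a ∧ r) ∧ r)]: least fixpoint, start Z0 = Sat(AF ((a ∧ r) ∧ r)) = {s0, s1, s3, s4, s5}, add states in Sat(¬a) with every successor in Z. Already a fixed point.
Sat(A[¬a U AF ((a ∧ r) ∧ r)]) = {s0, s1, s3, s4, s5}
s2 ∉ Sat(A[¬a U AF ((a ∧ r) ∧ r)]) = {s0, s1, s3, s4, s5}, so the formula does not hold at s2.

No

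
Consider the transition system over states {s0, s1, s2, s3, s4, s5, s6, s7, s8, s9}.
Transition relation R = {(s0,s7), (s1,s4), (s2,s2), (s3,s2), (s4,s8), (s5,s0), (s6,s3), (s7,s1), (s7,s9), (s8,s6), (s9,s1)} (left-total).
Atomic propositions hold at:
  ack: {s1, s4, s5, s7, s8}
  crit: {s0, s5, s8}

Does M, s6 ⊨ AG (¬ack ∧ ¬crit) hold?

Yes

Sat(¬ack) = {s0, s2, s3, s6, s9}
Sat(¬crit) = {s1, s2, s3, s4, s6, s7, s9}
Sat(¬ack ∧ ¬crit) = {s2, s3, s6, s9}
AG (¬ack ∧ ¬crit): greatest fixpoint, start Z0 = {s2, s3, s6, s9}, keep only states in Sat with every successor in Z. Z1 = {s2, s3, s6}; fixed.
Sat(AG (¬ack ∧ ¬crit)) = {s2, s3, s6}
s6 ∈ Sat(AG (¬ack ∧ ¬crit)) = {s2, s3, s6}, so the formula holds at s6.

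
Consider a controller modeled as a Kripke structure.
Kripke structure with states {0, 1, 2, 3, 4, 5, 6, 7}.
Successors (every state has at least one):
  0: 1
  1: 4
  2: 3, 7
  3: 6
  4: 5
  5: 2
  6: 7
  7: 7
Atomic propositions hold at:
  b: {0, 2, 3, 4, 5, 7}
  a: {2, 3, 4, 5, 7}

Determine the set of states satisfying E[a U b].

{0, 2, 3, 4, 5, 7}

E[a U b]: least fixpoint, start Z0 = Sat(b) = {0, 2, 3, 4, 5, 7}, add states in Sat(a) with some successor in Z. Already a fixed point.
Sat(E[a U b]) = {0, 2, 3, 4, 5, 7}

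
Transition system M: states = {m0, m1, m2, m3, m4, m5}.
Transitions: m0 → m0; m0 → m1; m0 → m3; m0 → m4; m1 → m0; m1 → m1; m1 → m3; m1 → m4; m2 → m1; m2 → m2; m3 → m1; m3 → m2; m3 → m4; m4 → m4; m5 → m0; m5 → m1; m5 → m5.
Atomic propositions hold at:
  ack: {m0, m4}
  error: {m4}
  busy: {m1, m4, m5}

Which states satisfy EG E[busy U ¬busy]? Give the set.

{m0, m1, m2, m3, m5}

Sat(¬busy) = {m0, m2, m3}
E[busy U ¬busy]: least fixpoint, start Z0 = Sat(¬busy) = {m0, m2, m3}, add states in Sat(busy) with some successor in Z. Z1 = {m0, m1, m2, m3, m5}; fixed.
Sat(E[busy U ¬busy]) = {m0, m1, m2, m3, m5}
EG E[busy U ¬busy]: greatest fixpoint, start Z0 = {m0, m1, m2, m3, m5}, keep only states in Sat with some successor in Z. Already a fixed point.
Sat(EG E[busy U ¬busy]) = {m0, m1, m2, m3, m5}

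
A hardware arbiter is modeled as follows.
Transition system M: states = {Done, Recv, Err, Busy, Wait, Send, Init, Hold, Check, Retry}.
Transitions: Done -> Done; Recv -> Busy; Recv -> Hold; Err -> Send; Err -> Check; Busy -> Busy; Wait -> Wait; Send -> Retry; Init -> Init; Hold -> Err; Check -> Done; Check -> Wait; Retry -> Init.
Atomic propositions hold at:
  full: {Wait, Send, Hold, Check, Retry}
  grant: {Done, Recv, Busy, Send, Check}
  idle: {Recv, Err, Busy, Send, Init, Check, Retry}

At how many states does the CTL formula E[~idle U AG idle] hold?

Sat(~idle) = {Done, Wait, Hold}
AG idle: greatest fixpoint, start Z0 = {Recv, Err, Busy, Send, Init, Check, Retry}, keep only states in Sat with every successor in Z. Z1 = {Err, Busy, Send, Init, Retry}; Z2 = {Busy, Send, Init, Retry}; fixed.
Sat(AG idle) = {Busy, Send, Init, Retry}
E[~idle U AG idle]: least fixpoint, start Z0 = Sat(AG idle) = {Busy, Send, Init, Retry}, add states in Sat(~idle) with some successor in Z. Already a fixed point.
Sat(E[~idle U AG idle]) = {Busy, Send, Init, Retry}
|Sat(E[~idle U AG idle])| = |{Busy, Send, Init, Retry}| = 4.

4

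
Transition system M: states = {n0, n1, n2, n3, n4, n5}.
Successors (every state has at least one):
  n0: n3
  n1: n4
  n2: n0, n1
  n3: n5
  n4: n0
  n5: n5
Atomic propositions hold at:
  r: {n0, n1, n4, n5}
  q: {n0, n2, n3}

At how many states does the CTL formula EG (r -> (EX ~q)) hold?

Sat(~q) = {n1, n4, n5}
Sat(EX ~q) = {s : some successor in {n1, n4, n5}} = {n1, n2, n3, n5}
Sat(r -> (EX ~q)) = {n1, n2, n3, n5}
EG (r -> (EX ~q)): greatest fixpoint, start Z0 = {n1, n2, n3, n5}, keep only states in Sat with some successor in Z. Z1 = {n2, n3, n5}; Z2 = {n3, n5}; fixed.
Sat(EG (r -> (EX ~q))) = {n3, n5}
|Sat(EG (r -> (EX ~q)))| = |{n3, n5}| = 2.

2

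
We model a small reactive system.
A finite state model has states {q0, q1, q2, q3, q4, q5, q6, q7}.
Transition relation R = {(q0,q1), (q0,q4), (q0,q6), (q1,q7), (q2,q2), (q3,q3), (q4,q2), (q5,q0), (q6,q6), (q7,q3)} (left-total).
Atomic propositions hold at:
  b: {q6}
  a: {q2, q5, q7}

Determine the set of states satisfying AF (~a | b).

{q0, q1, q3, q4, q5, q6, q7}

Sat(~a) = {q0, q1, q3, q4, q6}
Sat(~a | b) = {q0, q1, q3, q4, q6}
AF (~a | b): least fixpoint, start Z0 = {q0, q1, q3, q4, q6}, add states with every successor in Z. Z1 = {q0, q1, q3, q4, q5, q6, q7}; fixed.
Sat(AF (~a | b)) = {q0, q1, q3, q4, q5, q6, q7}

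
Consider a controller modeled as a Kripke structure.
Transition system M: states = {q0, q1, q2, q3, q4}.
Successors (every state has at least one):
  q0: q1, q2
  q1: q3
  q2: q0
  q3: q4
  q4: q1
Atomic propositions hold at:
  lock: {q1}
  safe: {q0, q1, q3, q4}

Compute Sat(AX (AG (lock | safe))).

{q1, q3, q4}

Sat(lock | safe) = {q0, q1, q3, q4}
AG (lock | safe): greatest fixpoint, start Z0 = {q0, q1, q3, q4}, keep only states in Sat with every successor in Z. Z1 = {q1, q3, q4}; fixed.
Sat(AG (lock | safe)) = {q1, q3, q4}
Sat(AX (AG (lock | safe))) = {s : every successor in {q1, q3, q4}} = {q1, q3, q4}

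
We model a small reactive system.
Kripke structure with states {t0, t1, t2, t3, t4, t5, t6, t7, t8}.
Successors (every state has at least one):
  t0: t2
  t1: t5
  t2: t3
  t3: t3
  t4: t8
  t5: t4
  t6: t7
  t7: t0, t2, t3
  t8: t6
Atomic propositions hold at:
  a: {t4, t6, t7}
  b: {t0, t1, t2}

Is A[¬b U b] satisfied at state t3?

Sat(¬b) = {t3, t4, t5, t6, t7, t8}
A[¬b U b]: least fixpoint, start Z0 = Sat(b) = {t0, t1, t2}, add states in Sat(¬b) with every successor in Z. Already a fixed point.
Sat(A[¬b U b]) = {t0, t1, t2}
t3 ∉ Sat(A[¬b U b]) = {t0, t1, t2}, so the formula does not hold at t3.

No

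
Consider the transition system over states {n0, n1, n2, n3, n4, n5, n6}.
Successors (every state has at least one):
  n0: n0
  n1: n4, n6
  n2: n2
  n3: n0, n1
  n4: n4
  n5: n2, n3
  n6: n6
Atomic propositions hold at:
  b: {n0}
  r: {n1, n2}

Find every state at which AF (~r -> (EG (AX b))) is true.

{n0, n1, n2, n3, n5}

Sat(~r) = {n0, n3, n4, n5, n6}
Sat(AX b) = {s : every successor in {n0}} = {n0}
EG (AX b): greatest fixpoint, start Z0 = {n0}, keep only states in Sat with some successor in Z. Already a fixed point.
Sat(EG (AX b)) = {n0}
Sat(~r -> (EG (AX b))) = {n0, n1, n2}
AF (~r -> (EG (AX b))): least fixpoint, start Z0 = {n0, n1, n2}, add states with every successor in Z. Z1 = {n0, n1, n2, n3}; Z2 = {n0, n1, n2, n3, n5}; fixed.
Sat(AF (~r -> (EG (AX b)))) = {n0, n1, n2, n3, n5}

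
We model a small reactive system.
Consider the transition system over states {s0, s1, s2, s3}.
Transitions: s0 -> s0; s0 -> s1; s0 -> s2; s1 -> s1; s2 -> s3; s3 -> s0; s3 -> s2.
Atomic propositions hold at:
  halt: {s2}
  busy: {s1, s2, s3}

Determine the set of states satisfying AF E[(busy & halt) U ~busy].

{s0}

Sat(busy & halt) = {s2}
Sat(~busy) = {s0}
E[(busy & halt) U ~busy]: least fixpoint, start Z0 = Sat(~busy) = {s0}, add states in Sat(busy & halt) with some successor in Z. Already a fixed point.
Sat(E[(busy & halt) U ~busy]) = {s0}
AF E[(busy & halt) U ~busy]: least fixpoint, start Z0 = {s0}, add states with every successor in Z. Already a fixed point.
Sat(AF E[(busy & halt) U ~busy]) = {s0}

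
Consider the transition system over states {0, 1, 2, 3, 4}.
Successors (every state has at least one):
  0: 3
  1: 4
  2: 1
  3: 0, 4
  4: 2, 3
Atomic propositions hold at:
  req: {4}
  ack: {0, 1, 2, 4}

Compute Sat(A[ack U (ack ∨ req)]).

Sat(ack ∨ req) = {0, 1, 2, 4}
A[ack U (ack ∨ req)]: least fixpoint, start Z0 = Sat((ack ∨ req)) = {0, 1, 2, 4}, add states in Sat(ack) with every successor in Z. Already a fixed point.
Sat(A[ack U (ack ∨ req)]) = {0, 1, 2, 4}

{0, 1, 2, 4}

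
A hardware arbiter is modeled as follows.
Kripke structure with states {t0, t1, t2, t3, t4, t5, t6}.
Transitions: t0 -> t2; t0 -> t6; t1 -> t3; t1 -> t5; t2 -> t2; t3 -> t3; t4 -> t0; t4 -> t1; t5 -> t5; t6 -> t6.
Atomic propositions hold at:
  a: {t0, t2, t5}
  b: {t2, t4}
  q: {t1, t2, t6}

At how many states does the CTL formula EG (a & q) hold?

1

Sat(a & q) = {t2}
EG (a & q): greatest fixpoint, start Z0 = {t2}, keep only states in Sat with some successor in Z. Already a fixed point.
Sat(EG (a & q)) = {t2}
|Sat(EG (a & q))| = |{t2}| = 1.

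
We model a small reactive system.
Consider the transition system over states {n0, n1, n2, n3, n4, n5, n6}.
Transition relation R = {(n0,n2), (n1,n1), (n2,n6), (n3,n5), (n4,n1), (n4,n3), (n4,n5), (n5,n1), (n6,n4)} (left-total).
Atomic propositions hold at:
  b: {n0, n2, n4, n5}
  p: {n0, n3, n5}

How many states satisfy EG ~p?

4

Sat(~p) = {n1, n2, n4, n6}
EG ~p: greatest fixpoint, start Z0 = {n1, n2, n4, n6}, keep only states in Sat with some successor in Z. Already a fixed point.
Sat(EG ~p) = {n1, n2, n4, n6}
|Sat(EG ~p)| = |{n1, n2, n4, n6}| = 4.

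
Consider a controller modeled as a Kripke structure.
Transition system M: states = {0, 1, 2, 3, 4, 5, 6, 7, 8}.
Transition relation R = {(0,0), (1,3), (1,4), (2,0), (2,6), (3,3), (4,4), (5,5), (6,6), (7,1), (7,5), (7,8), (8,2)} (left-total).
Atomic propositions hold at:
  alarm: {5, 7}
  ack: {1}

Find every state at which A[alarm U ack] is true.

{1}

A[alarm U ack]: least fixpoint, start Z0 = Sat(ack) = {1}, add states in Sat(alarm) with every successor in Z. Already a fixed point.
Sat(A[alarm U ack]) = {1}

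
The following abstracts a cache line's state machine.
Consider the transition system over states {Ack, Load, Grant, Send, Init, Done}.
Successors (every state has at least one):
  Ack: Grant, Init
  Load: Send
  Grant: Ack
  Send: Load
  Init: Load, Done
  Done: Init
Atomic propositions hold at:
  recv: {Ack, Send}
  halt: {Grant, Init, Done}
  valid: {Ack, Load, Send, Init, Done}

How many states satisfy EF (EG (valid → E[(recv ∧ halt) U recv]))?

Sat(recv ∧ halt) = ∅
E[(recv ∧ halt) U recv]: least fixpoint, start Z0 = Sat(recv) = {Ack, Send}, add states in Sat(recv ∧ halt) with some successor in Z. Already a fixed point.
Sat(E[(recv ∧ halt) U recv]) = {Ack, Send}
Sat(valid → E[(recv ∧ halt) U recv]) = {Ack, Grant, Send}
EG (valid → E[(recv ∧ halt) U recv]): greatest fixpoint, start Z0 = {Ack, Grant, Send}, keep only states in Sat with some successor in Z. Z1 = {Ack, Grant}; fixed.
Sat(EG (valid → E[(recv ∧ halt) U recv])) = {Ack, Grant}
EF (EG (valid → E[(recv ∧ halt) U recv])): least fixpoint, start Z0 = {Ack, Grant}, add states with some successor in Z. Already a fixed point.
Sat(EF (EG (valid → E[(recv ∧ halt) U recv]))) = {Ack, Grant}
|Sat(EF (EG (valid → E[(recv ∧ halt) U recv])))| = |{Ack, Grant}| = 2.

2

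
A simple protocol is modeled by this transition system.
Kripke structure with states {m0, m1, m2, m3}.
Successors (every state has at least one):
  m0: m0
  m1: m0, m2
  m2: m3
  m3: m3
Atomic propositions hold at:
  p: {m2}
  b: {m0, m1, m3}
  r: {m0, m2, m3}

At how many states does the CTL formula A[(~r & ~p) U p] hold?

Sat(~r) = {m1}
Sat(~p) = {m0, m1, m3}
Sat(~r & ~p) = {m1}
A[(~r & ~p) U p]: least fixpoint, start Z0 = Sat(p) = {m2}, add states in Sat(~r & ~p) with every successor in Z. Already a fixed point.
Sat(A[(~r & ~p) U p]) = {m2}
|Sat(A[(~r & ~p) U p])| = |{m2}| = 1.

1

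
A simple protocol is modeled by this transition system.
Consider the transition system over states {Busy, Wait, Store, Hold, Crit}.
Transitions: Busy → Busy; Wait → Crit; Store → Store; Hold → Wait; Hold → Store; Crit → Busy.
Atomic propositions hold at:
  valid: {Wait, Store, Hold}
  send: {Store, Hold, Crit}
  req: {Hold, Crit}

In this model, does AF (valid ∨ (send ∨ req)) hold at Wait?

Sat(send ∨ req) = {Store, Hold, Crit}
Sat(valid ∨ (send ∨ req)) = {Wait, Store, Hold, Crit}
AF (valid ∨ (send ∨ req)): least fixpoint, start Z0 = {Wait, Store, Hold, Crit}, add states with every successor in Z. Already a fixed point.
Sat(AF (valid ∨ (send ∨ req))) = {Wait, Store, Hold, Crit}
Wait ∈ Sat(AF (valid ∨ (send ∨ req))) = {Wait, Store, Hold, Crit}, so the formula holds at Wait.

Yes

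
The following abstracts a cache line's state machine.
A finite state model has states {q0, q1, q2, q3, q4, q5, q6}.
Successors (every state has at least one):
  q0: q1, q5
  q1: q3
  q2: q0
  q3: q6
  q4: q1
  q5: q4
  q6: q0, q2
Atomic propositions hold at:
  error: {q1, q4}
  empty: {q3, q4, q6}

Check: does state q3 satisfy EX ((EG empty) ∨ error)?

No

EG empty: greatest fixpoint, start Z0 = {q3, q4, q6}, keep only states in Sat with some successor in Z. Z1 = {q3}; Z2 = ∅; fixed.
Sat(EG empty) = ∅
Sat((EG empty) ∨ error) = {q1, q4}
Sat(EX ((EG empty) ∨ error)) = {s : some successor in {q1, q4}} = {q0, q4, q5}
q3 ∉ Sat(EX ((EG empty) ∨ error)) = {q0, q4, q5}, so the formula does not hold at q3.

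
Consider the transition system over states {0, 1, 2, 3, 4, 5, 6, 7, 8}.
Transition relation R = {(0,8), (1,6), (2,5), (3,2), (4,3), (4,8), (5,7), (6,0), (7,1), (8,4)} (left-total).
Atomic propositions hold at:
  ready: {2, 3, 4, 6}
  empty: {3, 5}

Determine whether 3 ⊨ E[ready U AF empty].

Yes

AF empty: least fixpoint, start Z0 = {3, 5}, add states with every successor in Z. Z1 = {2, 3, 5}; fixed.
Sat(AF empty) = {2, 3, 5}
E[ready U AF empty]: least fixpoint, start Z0 = Sat(AF empty) = {2, 3, 5}, add states in Sat(ready) with some successor in Z. Z1 = {2, 3, 4, 5}; fixed.
Sat(E[ready U AF empty]) = {2, 3, 4, 5}
3 ∈ Sat(E[ready U AF empty]) = {2, 3, 4, 5}, so the formula holds at 3.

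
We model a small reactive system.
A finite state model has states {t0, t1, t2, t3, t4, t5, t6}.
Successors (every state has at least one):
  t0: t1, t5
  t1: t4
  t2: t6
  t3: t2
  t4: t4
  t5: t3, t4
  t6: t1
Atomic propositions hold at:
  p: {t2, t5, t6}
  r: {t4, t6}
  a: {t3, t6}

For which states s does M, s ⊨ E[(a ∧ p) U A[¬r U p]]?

{t2, t3, t5, t6}

Sat(a ∧ p) = {t6}
Sat(¬r) = {t0, t1, t2, t3, t5}
A[¬r U p]: least fixpoint, start Z0 = Sat(p) = {t2, t5, t6}, add states in Sat(¬r) with every successor in Z. Z1 = {t2, t3, t5, t6}; fixed.
Sat(A[¬r U p]) = {t2, t3, t5, t6}
E[(a ∧ p) U A[¬r U p]]: least fixpoint, start Z0 = Sat(A[¬r U p]) = {t2, t3, t5, t6}, add states in Sat(a ∧ p) with some successor in Z. Already a fixed point.
Sat(E[(a ∧ p) U A[¬r U p]]) = {t2, t3, t5, t6}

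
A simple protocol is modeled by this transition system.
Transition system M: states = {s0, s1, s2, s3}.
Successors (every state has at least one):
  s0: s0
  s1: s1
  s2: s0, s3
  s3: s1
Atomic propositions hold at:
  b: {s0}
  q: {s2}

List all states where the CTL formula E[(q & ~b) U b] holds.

{s0, s2}

Sat(~b) = {s1, s2, s3}
Sat(q & ~b) = {s2}
E[(q & ~b) U b]: least fixpoint, start Z0 = Sat(b) = {s0}, add states in Sat(q & ~b) with some successor in Z. Z1 = {s0, s2}; fixed.
Sat(E[(q & ~b) U b]) = {s0, s2}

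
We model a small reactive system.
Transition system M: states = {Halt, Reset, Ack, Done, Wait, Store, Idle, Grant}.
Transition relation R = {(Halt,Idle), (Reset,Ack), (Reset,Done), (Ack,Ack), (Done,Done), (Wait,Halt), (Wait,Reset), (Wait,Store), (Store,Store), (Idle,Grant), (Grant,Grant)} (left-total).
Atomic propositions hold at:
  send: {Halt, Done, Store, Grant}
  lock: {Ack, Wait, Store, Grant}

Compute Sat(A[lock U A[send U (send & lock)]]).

{Store, Grant}

Sat(send & lock) = {Store, Grant}
A[send U (send & lock)]: least fixpoint, start Z0 = Sat((send & lock)) = {Store, Grant}, add states in Sat(send) with every successor in Z. Already a fixed point.
Sat(A[send U (send & lock)]) = {Store, Grant}
A[lock U A[send U (send & lock)]]: least fixpoint, start Z0 = Sat(A[send U (send & lock)]) = {Store, Grant}, add states in Sat(lock) with every successor in Z. Already a fixed point.
Sat(A[lock U A[send U (send & lock)]]) = {Store, Grant}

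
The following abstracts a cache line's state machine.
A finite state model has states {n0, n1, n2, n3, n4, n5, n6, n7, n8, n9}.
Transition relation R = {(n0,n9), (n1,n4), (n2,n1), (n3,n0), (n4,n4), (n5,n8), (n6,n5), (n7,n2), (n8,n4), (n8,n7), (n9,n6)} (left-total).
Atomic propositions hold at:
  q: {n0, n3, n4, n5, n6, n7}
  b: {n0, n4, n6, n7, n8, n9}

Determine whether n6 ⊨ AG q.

AG q: greatest fixpoint, start Z0 = {n0, n3, n4, n5, n6, n7}, keep only states in Sat with every successor in Z. Z1 = {n3, n4, n6}; Z2 = {n4}; fixed.
Sat(AG q) = {n4}
n6 ∉ Sat(AG q) = {n4}, so the formula does not hold at n6.

No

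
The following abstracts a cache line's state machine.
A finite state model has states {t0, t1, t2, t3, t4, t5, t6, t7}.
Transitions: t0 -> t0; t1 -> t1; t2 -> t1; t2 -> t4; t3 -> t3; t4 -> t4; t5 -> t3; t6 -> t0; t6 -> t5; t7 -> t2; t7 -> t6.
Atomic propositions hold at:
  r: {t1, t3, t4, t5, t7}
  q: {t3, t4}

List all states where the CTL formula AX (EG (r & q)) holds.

Sat(r & q) = {t3, t4}
EG (r & q): greatest fixpoint, start Z0 = {t3, t4}, keep only states in Sat with some successor in Z. Already a fixed point.
Sat(EG (r & q)) = {t3, t4}
Sat(AX (EG (r & q))) = {s : every successor in {t3, t4}} = {t3, t4, t5}

{t3, t4, t5}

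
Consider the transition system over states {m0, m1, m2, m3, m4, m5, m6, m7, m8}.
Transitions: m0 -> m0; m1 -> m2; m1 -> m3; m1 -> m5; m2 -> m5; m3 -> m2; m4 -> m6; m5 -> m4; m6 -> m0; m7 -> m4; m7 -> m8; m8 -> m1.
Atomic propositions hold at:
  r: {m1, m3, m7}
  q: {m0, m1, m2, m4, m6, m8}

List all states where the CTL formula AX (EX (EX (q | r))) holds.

{m0, m2, m3, m4, m5, m6, m7, m8}

Sat(q | r) = {m0, m1, m2, m3, m4, m6, m7, m8}
Sat(EX (q | r)) = {s : some successor in {m0, m1, m2, m3, m4, m6, m7, m8}} = {m0, m1, m3, m4, m5, m6, m7, m8}
Sat(EX (EX (q | r))) = {s : some successor in {m0, m1, m3, m4, m5, m6, m7, m8}} = {m0, m1, m2, m4, m5, m6, m7, m8}
Sat(AX (EX (EX (q | r)))) = {s : every successor in {m0, m1, m2, m4, m5, m6, m7, m8}} = {m0, m2, m3, m4, m5, m6, m7, m8}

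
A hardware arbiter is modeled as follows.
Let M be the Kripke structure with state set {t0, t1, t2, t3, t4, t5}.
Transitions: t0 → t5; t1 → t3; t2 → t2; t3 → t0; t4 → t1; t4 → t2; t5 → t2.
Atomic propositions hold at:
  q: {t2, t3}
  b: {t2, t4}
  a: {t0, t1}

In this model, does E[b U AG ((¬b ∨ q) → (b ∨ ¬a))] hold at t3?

No

Sat(¬b) = {t0, t1, t3, t5}
Sat(¬b ∨ q) = {t0, t1, t2, t3, t5}
Sat(¬a) = {t2, t3, t4, t5}
Sat(b ∨ ¬a) = {t2, t3, t4, t5}
Sat((¬b ∨ q) → (b ∨ ¬a)) = {t2, t3, t4, t5}
AG ((¬b ∨ q) → (b ∨ ¬a)): greatest fixpoint, start Z0 = {t2, t3, t4, t5}, keep only states in Sat with every successor in Z. Z1 = {t2, t5}; fixed.
Sat(AG ((¬b ∨ q) → (b ∨ ¬a))) = {t2, t5}
E[b U AG ((¬b ∨ q) → (b ∨ ¬a))]: least fixpoint, start Z0 = Sat(AG ((¬b ∨ q) → (b ∨ ¬a))) = {t2, t5}, add states in Sat(b) with some successor in Z. Z1 = {t2, t4, t5}; fixed.
Sat(E[b U AG ((¬b ∨ q) → (b ∨ ¬a))]) = {t2, t4, t5}
t3 ∉ Sat(E[b U AG ((¬b ∨ q) → (b ∨ ¬a))]) = {t2, t4, t5}, so the formula does not hold at t3.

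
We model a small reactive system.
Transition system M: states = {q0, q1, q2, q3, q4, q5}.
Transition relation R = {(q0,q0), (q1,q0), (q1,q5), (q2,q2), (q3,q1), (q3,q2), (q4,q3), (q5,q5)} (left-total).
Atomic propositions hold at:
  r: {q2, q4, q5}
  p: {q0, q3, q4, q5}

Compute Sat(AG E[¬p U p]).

Sat(¬p) = {q1, q2}
E[¬p U p]: least fixpoint, start Z0 = Sat(p) = {q0, q3, q4, q5}, add states in Sat(¬p) with some successor in Z. Z1 = {q0, q1, q3, q4, q5}; fixed.
Sat(E[¬p U p]) = {q0, q1, q3, q4, q5}
AG E[¬p U p]: greatest fixpoint, start Z0 = {q0, q1, q3, q4, q5}, keep only states in Sat with every successor in Z. Z1 = {q0, q1, q4, q5}; Z2 = {q0, q1, q5}; fixed.
Sat(AG E[¬p U p]) = {q0, q1, q5}

{q0, q1, q5}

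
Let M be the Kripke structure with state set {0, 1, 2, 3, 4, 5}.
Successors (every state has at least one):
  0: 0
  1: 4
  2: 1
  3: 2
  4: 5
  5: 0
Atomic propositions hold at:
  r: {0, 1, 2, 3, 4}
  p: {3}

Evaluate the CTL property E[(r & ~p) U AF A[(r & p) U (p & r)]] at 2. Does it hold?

No

Sat(~p) = {0, 1, 2, 4, 5}
Sat(r & ~p) = {0, 1, 2, 4}
Sat(r & p) = {3}
Sat(p & r) = {3}
A[(r & p) U (p & r)]: least fixpoint, start Z0 = Sat((p & r)) = {3}, add states in Sat(r & p) with every successor in Z. Already a fixed point.
Sat(A[(r & p) U (p & r)]) = {3}
AF A[(r & p) U (p & r)]: least fixpoint, start Z0 = {3}, add states with every successor in Z. Already a fixed point.
Sat(AF A[(r & p) U (p & r)]) = {3}
E[(r & ~p) U AF A[(r & p) U (p & r)]]: least fixpoint, start Z0 = Sat(AF A[(r & p) U (p & r)]) = {3}, add states in Sat(r & ~p) with some successor in Z. Already a fixed point.
Sat(E[(r & ~p) U AF A[(r & p) U (p & r)]]) = {3}
2 ∉ Sat(E[(r & ~p) U AF A[(r & p) U (p & r)]]) = {3}, so the formula does not hold at 2.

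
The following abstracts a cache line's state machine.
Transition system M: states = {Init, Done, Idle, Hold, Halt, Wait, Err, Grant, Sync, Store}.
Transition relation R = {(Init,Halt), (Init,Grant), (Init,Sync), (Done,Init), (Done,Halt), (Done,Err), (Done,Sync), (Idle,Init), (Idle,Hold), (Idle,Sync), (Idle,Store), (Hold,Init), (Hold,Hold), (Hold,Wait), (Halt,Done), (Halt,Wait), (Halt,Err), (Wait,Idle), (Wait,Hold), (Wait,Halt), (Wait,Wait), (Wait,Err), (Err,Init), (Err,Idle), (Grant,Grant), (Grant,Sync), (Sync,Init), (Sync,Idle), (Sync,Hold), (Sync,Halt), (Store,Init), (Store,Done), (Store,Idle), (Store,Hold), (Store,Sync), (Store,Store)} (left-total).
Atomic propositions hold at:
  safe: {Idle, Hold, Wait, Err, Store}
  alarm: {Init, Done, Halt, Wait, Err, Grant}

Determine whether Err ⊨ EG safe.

EG safe: greatest fixpoint, start Z0 = {Idle, Hold, Wait, Err, Store}, keep only states in Sat with some successor in Z. Already a fixed point.
Sat(EG safe) = {Idle, Hold, Wait, Err, Store}
Err ∈ Sat(EG safe) = {Idle, Hold, Wait, Err, Store}, so the formula holds at Err.

Yes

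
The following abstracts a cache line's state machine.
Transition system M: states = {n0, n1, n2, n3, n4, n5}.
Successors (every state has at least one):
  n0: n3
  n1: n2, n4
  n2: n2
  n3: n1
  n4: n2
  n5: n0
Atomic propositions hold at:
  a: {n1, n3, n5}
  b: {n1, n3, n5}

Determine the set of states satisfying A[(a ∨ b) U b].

{n1, n3, n5}

Sat(a ∨ b) = {n1, n3, n5}
A[(a ∨ b) U b]: least fixpoint, start Z0 = Sat(b) = {n1, n3, n5}, add states in Sat(a ∨ b) with every successor in Z. Already a fixed point.
Sat(A[(a ∨ b) U b]) = {n1, n3, n5}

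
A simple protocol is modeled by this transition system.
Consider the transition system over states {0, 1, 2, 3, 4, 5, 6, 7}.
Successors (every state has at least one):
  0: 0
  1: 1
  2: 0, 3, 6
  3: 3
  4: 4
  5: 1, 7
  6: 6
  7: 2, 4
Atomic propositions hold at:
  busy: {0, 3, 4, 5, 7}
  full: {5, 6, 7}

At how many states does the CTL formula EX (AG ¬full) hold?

Sat(¬full) = {0, 1, 2, 3, 4}
AG ¬full: greatest fixpoint, start Z0 = {0, 1, 2, 3, 4}, keep only states in Sat with every successor in Z. Z1 = {0, 1, 3, 4}; fixed.
Sat(AG ¬full) = {0, 1, 3, 4}
Sat(EX (AG ¬full)) = {s : some successor in {0, 1, 3, 4}} = {0, 1, 2, 3, 4, 5, 7}
|Sat(EX (AG ¬full))| = |{0, 1, 2, 3, 4, 5, 7}| = 7.

7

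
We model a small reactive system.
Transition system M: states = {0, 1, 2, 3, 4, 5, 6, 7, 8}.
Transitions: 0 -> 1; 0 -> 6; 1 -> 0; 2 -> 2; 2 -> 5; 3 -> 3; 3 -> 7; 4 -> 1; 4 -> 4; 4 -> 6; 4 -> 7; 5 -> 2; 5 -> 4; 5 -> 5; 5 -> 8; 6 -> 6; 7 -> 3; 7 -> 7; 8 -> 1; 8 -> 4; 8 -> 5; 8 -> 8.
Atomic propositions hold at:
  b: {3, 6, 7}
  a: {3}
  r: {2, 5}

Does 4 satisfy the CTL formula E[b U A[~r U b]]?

Sat(~r) = {0, 1, 3, 4, 6, 7, 8}
A[~r U b]: least fixpoint, start Z0 = Sat(b) = {3, 6, 7}, add states in Sat(~r) with every successor in Z. Already a fixed point.
Sat(A[~r U b]) = {3, 6, 7}
E[b U A[~r U b]]: least fixpoint, start Z0 = Sat(A[~r U b]) = {3, 6, 7}, add states in Sat(b) with some successor in Z. Already a fixed point.
Sat(E[b U A[~r U b]]) = {3, 6, 7}
4 ∉ Sat(E[b U A[~r U b]]) = {3, 6, 7}, so the formula does not hold at 4.

No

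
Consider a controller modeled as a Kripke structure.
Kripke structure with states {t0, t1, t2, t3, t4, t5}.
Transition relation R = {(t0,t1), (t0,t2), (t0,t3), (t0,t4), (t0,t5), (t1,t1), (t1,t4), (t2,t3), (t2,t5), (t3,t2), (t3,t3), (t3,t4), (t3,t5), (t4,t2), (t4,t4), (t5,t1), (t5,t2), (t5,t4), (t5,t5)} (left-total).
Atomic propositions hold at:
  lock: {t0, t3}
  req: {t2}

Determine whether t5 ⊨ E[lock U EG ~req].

Sat(~req) = {t0, t1, t3, t4, t5}
EG ~req: greatest fixpoint, start Z0 = {t0, t1, t3, t4, t5}, keep only states in Sat with some successor in Z. Already a fixed point.
Sat(EG ~req) = {t0, t1, t3, t4, t5}
E[lock U EG ~req]: least fixpoint, start Z0 = Sat(EG ~req) = {t0, t1, t3, t4, t5}, add states in Sat(lock) with some successor in Z. Already a fixed point.
Sat(E[lock U EG ~req]) = {t0, t1, t3, t4, t5}
t5 ∈ Sat(E[lock U EG ~req]) = {t0, t1, t3, t4, t5}, so the formula holds at t5.

Yes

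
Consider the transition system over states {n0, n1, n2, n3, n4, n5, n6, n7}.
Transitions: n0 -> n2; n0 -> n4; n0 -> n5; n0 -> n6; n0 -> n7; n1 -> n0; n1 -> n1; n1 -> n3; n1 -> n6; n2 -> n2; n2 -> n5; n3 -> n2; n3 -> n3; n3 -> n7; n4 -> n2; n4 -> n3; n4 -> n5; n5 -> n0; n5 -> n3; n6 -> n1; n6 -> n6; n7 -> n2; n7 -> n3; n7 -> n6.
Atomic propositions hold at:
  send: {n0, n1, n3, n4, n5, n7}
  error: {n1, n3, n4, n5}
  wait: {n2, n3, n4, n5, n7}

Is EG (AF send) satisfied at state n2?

AF send: least fixpoint, start Z0 = {n0, n1, n3, n4, n5, n7}, add states with every successor in Z. Already a fixed point.
Sat(AF send) = {n0, n1, n3, n4, n5, n7}
EG (AF send): greatest fixpoint, start Z0 = {n0, n1, n3, n4, n5, n7}, keep only states in Sat with some successor in Z. Already a fixed point.
Sat(EG (AF send)) = {n0, n1, n3, n4, n5, n7}
n2 ∉ Sat(EG (AF send)) = {n0, n1, n3, n4, n5, n7}, so the formula does not hold at n2.

No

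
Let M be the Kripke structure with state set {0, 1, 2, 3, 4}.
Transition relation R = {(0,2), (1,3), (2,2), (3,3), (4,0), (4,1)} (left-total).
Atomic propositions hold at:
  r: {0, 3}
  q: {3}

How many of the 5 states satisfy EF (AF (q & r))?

Sat(q & r) = {3}
AF (q & r): least fixpoint, start Z0 = {3}, add states with every successor in Z. Z1 = {1, 3}; fixed.
Sat(AF (q & r)) = {1, 3}
EF (AF (q & r)): least fixpoint, start Z0 = {1, 3}, add states with some successor in Z. Z1 = {1, 3, 4}; fixed.
Sat(EF (AF (q & r))) = {1, 3, 4}
|Sat(EF (AF (q & r)))| = |{1, 3, 4}| = 3.

3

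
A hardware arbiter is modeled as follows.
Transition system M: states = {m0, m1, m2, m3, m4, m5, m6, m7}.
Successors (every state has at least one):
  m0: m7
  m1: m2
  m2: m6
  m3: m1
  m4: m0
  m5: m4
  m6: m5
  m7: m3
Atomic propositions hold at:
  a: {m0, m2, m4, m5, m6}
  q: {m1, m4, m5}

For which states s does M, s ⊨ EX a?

{m1, m2, m4, m5, m6}

Sat(EX a) = {s : some successor in {m0, m2, m4, m5, m6}} = {m1, m2, m4, m5, m6}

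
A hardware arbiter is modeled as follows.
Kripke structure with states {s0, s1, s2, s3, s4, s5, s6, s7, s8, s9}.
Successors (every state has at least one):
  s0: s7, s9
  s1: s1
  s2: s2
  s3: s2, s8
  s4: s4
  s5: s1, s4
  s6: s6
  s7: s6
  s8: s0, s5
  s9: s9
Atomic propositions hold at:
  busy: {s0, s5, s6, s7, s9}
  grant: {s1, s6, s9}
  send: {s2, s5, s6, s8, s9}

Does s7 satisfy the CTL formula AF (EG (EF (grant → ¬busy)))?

Sat(¬busy) = {s1, s2, s3, s4, s8}
Sat(grant → ¬busy) = {s0, s1, s2, s3, s4, s5, s7, s8}
EF (grant → ¬busy): least fixpoint, start Z0 = {s0, s1, s2, s3, s4, s5, s7, s8}, add states with some successor in Z. Already a fixed point.
Sat(EF (grant → ¬busy)) = {s0, s1, s2, s3, s4, s5, s7, s8}
EG (EF (grant → ¬busy)): greatest fixpoint, start Z0 = {s0, s1, s2, s3, s4, s5, s7, s8}, keep only states in Sat with some successor in Z. Z1 = {s0, s1, s2, s3, s4, s5, s8}; Z2 = {s1, s2, s3, s4, s5, s8}; fixed.
Sat(EG (EF (grant → ¬busy))) = {s1, s2, s3, s4, s5, s8}
AF (EG (EF (grant → ¬busy))): least fixpoint, start Z0 = {s1, s2, s3, s4, s5, s8}, add states with every successor in Z. Already a fixed point.
Sat(AF (EG (EF (grant → ¬busy)))) = {s1, s2, s3, s4, s5, s8}
s7 ∉ Sat(AF (EG (EF (grant → ¬busy)))) = {s1, s2, s3, s4, s5, s8}, so the formula does not hold at s7.

No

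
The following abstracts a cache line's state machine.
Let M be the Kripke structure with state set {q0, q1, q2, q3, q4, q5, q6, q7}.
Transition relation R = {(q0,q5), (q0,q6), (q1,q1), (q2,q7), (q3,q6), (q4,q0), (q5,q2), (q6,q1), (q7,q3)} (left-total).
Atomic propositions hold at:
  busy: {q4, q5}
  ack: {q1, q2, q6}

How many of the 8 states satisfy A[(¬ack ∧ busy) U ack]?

Sat(¬ack) = {q0, q3, q4, q5, q7}
Sat(¬ack ∧ busy) = {q4, q5}
A[(¬ack ∧ busy) U ack]: least fixpoint, start Z0 = Sat(ack) = {q1, q2, q6}, add states in Sat(¬ack ∧ busy) with every successor in Z. Z1 = {q1, q2, q5, q6}; fixed.
Sat(A[(¬ack ∧ busy) U ack]) = {q1, q2, q5, q6}
|Sat(A[(¬ack ∧ busy) U ack])| = |{q1, q2, q5, q6}| = 4.

4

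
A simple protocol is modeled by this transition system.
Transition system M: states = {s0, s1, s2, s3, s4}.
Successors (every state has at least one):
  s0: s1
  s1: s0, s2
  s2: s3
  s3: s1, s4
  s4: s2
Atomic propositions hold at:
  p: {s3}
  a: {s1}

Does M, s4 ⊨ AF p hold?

Yes

AF p: least fixpoint, start Z0 = {s3}, add states with every successor in Z. Z1 = {s2, s3}; Z2 = {s2, s3, s4}; fixed.
Sat(AF p) = {s2, s3, s4}
s4 ∈ Sat(AF p) = {s2, s3, s4}, so the formula holds at s4.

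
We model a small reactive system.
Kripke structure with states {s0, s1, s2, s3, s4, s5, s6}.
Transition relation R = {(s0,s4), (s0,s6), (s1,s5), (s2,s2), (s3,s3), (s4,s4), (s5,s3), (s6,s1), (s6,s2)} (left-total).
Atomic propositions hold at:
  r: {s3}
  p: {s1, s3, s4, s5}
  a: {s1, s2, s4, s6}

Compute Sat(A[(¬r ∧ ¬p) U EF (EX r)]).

Sat(¬r) = {s0, s1, s2, s4, s5, s6}
Sat(¬p) = {s0, s2, s6}
Sat(¬r ∧ ¬p) = {s0, s2, s6}
Sat(EX r) = {s : some successor in {s3}} = {s3, s5}
EF (EX r): least fixpoint, start Z0 = {s3, s5}, add states with some successor in Z. Z1 = {s1, s3, s5}; Z2 = {s1, s3, s5, s6}; Z3 = {s0, s1, s3, s5, s6}; fixed.
Sat(EF (EX r)) = {s0, s1, s3, s5, s6}
A[(¬r ∧ ¬p) U EF (EX r)]: least fixpoint, start Z0 = Sat(EF (EX r)) = {s0, s1, s3, s5, s6}, add states in Sat(¬r ∧ ¬p) with every successor in Z. Already a fixed point.
Sat(A[(¬r ∧ ¬p) U EF (EX r)]) = {s0, s1, s3, s5, s6}

{s0, s1, s3, s5, s6}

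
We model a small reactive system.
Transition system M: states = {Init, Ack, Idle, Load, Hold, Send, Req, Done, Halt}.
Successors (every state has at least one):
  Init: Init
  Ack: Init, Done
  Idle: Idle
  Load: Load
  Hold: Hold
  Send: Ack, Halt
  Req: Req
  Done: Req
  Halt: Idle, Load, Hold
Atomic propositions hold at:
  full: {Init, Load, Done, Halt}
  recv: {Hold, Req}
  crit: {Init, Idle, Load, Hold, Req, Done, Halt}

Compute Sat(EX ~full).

{Idle, Hold, Send, Req, Done, Halt}

Sat(~full) = {Ack, Idle, Hold, Send, Req}
Sat(EX ~full) = {s : some successor in {Ack, Idle, Hold, Send, Req}} = {Idle, Hold, Send, Req, Done, Halt}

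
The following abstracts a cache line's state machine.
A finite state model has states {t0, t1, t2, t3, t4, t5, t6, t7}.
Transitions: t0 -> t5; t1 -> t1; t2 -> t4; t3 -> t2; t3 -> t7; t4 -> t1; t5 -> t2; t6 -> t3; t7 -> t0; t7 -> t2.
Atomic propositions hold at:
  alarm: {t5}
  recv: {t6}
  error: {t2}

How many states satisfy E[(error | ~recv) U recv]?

1

Sat(~recv) = {t0, t1, t2, t3, t4, t5, t7}
Sat(error | ~recv) = {t0, t1, t2, t3, t4, t5, t7}
E[(error | ~recv) U recv]: least fixpoint, start Z0 = Sat(recv) = {t6}, add states in Sat(error | ~recv) with some successor in Z. Already a fixed point.
Sat(E[(error | ~recv) U recv]) = {t6}
|Sat(E[(error | ~recv) U recv])| = |{t6}| = 1.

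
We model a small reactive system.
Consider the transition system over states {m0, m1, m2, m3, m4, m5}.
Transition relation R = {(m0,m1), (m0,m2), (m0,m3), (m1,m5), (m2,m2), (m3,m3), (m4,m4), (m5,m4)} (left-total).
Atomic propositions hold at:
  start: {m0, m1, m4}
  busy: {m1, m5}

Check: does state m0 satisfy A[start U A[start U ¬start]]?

Sat(¬start) = {m2, m3, m5}
A[start U ¬start]: least fixpoint, start Z0 = Sat(¬start) = {m2, m3, m5}, add states in Sat(start) with every successor in Z. Z1 = {m1, m2, m3, m5}; Z2 = {m0, m1, m2, m3, m5}; fixed.
Sat(A[start U ¬start]) = {m0, m1, m2, m3, m5}
A[start U A[start U ¬start]]: least fixpoint, start Z0 = Sat(A[start U ¬start]) = {m0, m1, m2, m3, m5}, add states in Sat(start) with every successor in Z. Already a fixed point.
Sat(A[start U A[start U ¬start]]) = {m0, m1, m2, m3, m5}
m0 ∈ Sat(A[start U A[start U ¬start]]) = {m0, m1, m2, m3, m5}, so the formula holds at m0.

Yes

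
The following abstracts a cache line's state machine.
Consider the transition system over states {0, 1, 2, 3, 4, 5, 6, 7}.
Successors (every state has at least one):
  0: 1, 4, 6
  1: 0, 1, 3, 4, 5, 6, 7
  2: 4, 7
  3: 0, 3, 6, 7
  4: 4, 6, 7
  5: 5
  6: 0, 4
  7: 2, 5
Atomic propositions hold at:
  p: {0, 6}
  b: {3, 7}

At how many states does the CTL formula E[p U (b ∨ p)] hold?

Sat(b ∨ p) = {0, 3, 6, 7}
E[p U (b ∨ p)]: least fixpoint, start Z0 = Sat((b ∨ p)) = {0, 3, 6, 7}, add states in Sat(p) with some successor in Z. Already a fixed point.
Sat(E[p U (b ∨ p)]) = {0, 3, 6, 7}
|Sat(E[p U (b ∨ p)])| = |{0, 3, 6, 7}| = 4.

4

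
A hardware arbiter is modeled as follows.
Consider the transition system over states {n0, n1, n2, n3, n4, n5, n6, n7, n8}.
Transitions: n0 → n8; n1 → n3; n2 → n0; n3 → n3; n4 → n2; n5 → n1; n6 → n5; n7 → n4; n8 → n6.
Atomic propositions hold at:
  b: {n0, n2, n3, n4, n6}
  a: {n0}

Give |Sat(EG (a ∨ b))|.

Sat(a ∨ b) = {n0, n2, n3, n4, n6}
EG (a ∨ b): greatest fixpoint, start Z0 = {n0, n2, n3, n4, n6}, keep only states in Sat with some successor in Z. Z1 = {n2, n3, n4}; Z2 = {n3, n4}; Z3 = {n3}; fixed.
Sat(EG (a ∨ b)) = {n3}
|Sat(EG (a ∨ b))| = |{n3}| = 1.

1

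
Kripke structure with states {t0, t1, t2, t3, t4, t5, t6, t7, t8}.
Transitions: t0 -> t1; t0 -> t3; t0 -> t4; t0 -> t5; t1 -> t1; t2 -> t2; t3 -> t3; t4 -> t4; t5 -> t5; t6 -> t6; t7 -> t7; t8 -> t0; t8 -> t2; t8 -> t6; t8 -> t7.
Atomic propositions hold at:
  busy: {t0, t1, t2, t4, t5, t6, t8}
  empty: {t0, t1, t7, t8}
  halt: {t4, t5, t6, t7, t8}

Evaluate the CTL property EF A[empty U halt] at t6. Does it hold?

A[empty U halt]: least fixpoint, start Z0 = Sat(halt) = {t4, t5, t6, t7, t8}, add states in Sat(empty) with every successor in Z. Already a fixed point.
Sat(A[empty U halt]) = {t4, t5, t6, t7, t8}
EF A[empty U halt]: least fixpoint, start Z0 = {t4, t5, t6, t7, t8}, add states with some successor in Z. Z1 = {t0, t4, t5, t6, t7, t8}; fixed.
Sat(EF A[empty U halt]) = {t0, t4, t5, t6, t7, t8}
t6 ∈ Sat(EF A[empty U halt]) = {t0, t4, t5, t6, t7, t8}, so the formula holds at t6.

Yes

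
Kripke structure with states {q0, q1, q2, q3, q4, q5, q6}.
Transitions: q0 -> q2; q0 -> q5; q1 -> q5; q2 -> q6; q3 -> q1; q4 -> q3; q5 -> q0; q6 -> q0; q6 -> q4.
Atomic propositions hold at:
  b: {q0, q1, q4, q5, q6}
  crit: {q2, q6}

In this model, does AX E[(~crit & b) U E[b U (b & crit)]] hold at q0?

Sat(~crit) = {q0, q1, q3, q4, q5}
Sat(~crit & b) = {q0, q1, q4, q5}
Sat(b & crit) = {q6}
E[b U (b & crit)]: least fixpoint, start Z0 = Sat((b & crit)) = {q6}, add states in Sat(b) with some successor in Z. Already a fixed point.
Sat(E[b U (b & crit)]) = {q6}
E[(~crit & b) U E[b U (b & crit)]]: least fixpoint, start Z0 = Sat(E[b U (b & crit)]) = {q6}, add states in Sat(~crit & b) with some successor in Z. Already a fixed point.
Sat(E[(~crit & b) U E[b U (b & crit)]]) = {q6}
Sat(AX E[(~crit & b) U E[b U (b & crit)]]) = {s : every successor in {q6}} = {q2}
q0 ∉ Sat(AX E[(~crit & b) U E[b U (b & crit)]]) = {q2}, so the formula does not hold at q0.

No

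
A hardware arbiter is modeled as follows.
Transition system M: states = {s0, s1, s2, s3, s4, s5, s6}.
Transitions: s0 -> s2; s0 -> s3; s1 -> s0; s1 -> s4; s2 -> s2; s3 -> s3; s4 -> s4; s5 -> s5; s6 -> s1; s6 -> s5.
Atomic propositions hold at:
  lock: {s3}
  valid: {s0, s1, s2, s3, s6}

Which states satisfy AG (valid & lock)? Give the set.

{s3}

Sat(valid & lock) = {s3}
AG (valid & lock): greatest fixpoint, start Z0 = {s3}, keep only states in Sat with every successor in Z. Already a fixed point.
Sat(AG (valid & lock)) = {s3}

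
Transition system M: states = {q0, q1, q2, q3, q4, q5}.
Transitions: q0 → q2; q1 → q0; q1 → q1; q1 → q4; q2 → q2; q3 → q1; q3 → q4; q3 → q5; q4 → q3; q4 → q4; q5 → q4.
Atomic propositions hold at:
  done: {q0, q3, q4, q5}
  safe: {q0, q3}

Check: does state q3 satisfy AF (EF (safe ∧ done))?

Sat(safe ∧ done) = {q0, q3}
EF (safe ∧ done): least fixpoint, start Z0 = {q0, q3}, add states with some successor in Z. Z1 = {q0, q1, q3, q4}; Z2 = {q0, q1, q3, q4, q5}; fixed.
Sat(EF (safe ∧ done)) = {q0, q1, q3, q4, q5}
AF (EF (safe ∧ done)): least fixpoint, start Z0 = {q0, q1, q3, q4, q5}, add states with every successor in Z. Already a fixed point.
Sat(AF (EF (safe ∧ done))) = {q0, q1, q3, q4, q5}
q3 ∈ Sat(AF (EF (safe ∧ done))) = {q0, q1, q3, q4, q5}, so the formula holds at q3.

Yes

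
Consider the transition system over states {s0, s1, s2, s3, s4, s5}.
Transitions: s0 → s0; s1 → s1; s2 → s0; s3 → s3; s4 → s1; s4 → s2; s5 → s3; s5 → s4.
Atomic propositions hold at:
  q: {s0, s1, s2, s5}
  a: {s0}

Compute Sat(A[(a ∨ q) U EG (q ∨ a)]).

Sat(a ∨ q) = {s0, s1, s2, s5}
Sat(q ∨ a) = {s0, s1, s2, s5}
EG (q ∨ a): greatest fixpoint, start Z0 = {s0, s1, s2, s5}, keep only states in Sat with some successor in Z. Z1 = {s0, s1, s2}; fixed.
Sat(EG (q ∨ a)) = {s0, s1, s2}
A[(a ∨ q) U EG (q ∨ a)]: least fixpoint, start Z0 = Sat(EG (q ∨ a)) = {s0, s1, s2}, add states in Sat(a ∨ q) with every successor in Z. Already a fixed point.
Sat(A[(a ∨ q) U EG (q ∨ a)]) = {s0, s1, s2}

{s0, s1, s2}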